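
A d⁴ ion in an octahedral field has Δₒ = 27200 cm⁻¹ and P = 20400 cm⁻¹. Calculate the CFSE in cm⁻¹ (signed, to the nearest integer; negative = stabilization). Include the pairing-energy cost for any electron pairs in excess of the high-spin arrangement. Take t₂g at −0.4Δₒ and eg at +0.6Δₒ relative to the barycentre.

Here Δₒ > P (27200 > 20400), so the low-spin state is favoured.
That gives t₂g⁴ eg⁰.
Orbital CFSE = -1.6Δₒ = -1.6 × 27200 = -43520 cm⁻¹.
Excess pairs vs high-spin: 1 − 0 = 1; pairing cost = +20400 cm⁻¹.
Net CFSE = -43520 + 20400 = -23120 cm⁻¹.

-23120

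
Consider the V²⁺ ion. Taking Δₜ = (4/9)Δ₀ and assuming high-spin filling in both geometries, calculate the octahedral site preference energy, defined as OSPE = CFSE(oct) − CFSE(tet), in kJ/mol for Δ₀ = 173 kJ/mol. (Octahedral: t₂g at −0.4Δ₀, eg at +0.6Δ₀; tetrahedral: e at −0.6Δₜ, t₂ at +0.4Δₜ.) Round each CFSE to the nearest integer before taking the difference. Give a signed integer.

V sits in group 5; removing 2 electrons leaves V²⁺ with 5 − 2 = 3 d electrons.
Octahedral high-spin t2g^3 e_g^0: CFSE = -1.2 × 173 = -208 kJ/mol.
Tetrahedral: e^2 t2^1, CFSE = 2(−0.6) + 1(+0.4) = -0.8Δₜ = -0.8 × (4/9) × 173 = -62 kJ/mol.
Subtracting, OSPE = -208 − (-62) = -146 kJ/mol.

-146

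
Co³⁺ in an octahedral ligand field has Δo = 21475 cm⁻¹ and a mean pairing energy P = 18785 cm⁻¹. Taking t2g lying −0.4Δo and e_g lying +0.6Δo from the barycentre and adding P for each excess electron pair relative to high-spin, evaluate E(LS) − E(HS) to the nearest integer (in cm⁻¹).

-5380

Co³⁺: group 9, so d-count = 9 − 3 = 6.
High-spin d⁶ fills as t2g^4 e_g^2 with CFSE 4(−0.4) + 2(+0.6) = -0.4Δo = -8590 cm⁻¹.
For low-spin the configuration is t2g^6 e_g^0: orbital energy -2.4 × 21475 = -51540 cm⁻¹, and 2 additional pairs relative to high-spin add 37570 cm⁻¹, giving -13970 cm⁻¹.
Thus E(LS) − E(HS) = -5380 cm⁻¹.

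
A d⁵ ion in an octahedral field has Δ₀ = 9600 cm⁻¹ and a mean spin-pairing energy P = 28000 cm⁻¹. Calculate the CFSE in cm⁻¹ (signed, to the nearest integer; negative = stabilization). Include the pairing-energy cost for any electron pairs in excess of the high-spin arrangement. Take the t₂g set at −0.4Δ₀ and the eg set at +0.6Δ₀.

0

Since Δ₀ = 9600 cm⁻¹ < P = 28000 cm⁻¹, the complex adopts the high-spin configuration.
Filling d⁵ accordingly: t₂g³ eg².
Orbital CFSE = 0.0Δ₀ = 0.0 × 9600 = 0 cm⁻¹.
High-spin has no excess pairs, so no pairing correction applies.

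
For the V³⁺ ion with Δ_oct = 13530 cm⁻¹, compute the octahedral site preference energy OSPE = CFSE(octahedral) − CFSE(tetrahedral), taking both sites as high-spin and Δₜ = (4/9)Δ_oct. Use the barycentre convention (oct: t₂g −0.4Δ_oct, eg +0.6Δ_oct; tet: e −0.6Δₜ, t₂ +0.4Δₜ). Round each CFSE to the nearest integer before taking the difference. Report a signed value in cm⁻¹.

V sits in group 5; removing 3 electrons leaves V³⁺ with 5 − 3 = 2 d electrons.
Octahedral high-spin t2g^2 e_g^0: CFSE = -0.8 × 13530 = -10824 cm⁻¹.
In a tetrahedral site the filling is e^2 t2^0: CFSE(tet) = -1.2Δₜ = -1.2 × (4/9)(13530) = -7216 cm⁻¹.
Subtracting, OSPE = -10824 − (-7216) = -3608 cm⁻¹.

-3608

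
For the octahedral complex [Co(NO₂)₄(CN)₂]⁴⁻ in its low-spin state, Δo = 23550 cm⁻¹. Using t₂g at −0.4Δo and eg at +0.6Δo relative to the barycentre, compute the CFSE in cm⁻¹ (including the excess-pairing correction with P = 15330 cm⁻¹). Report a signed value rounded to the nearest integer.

Ligand charges: 4×(-1) from NO₂⁻ and 2×(-1) from CN⁻ sum to -6; with overall charge -4, Co is +2.
Co²⁺: group 9, so d-count = 9 − 2 = 7.
Electron filling gives t₂g⁶ eg¹.
The orbital stabilization is -1.8Δo = -1.8 × 23550 = -42390 cm⁻¹.
High-spin d⁷ would be t₂g⁵ eg² with 2 pairs; low-spin has 3, so 1 excess pair costs +1P = +15330 cm⁻¹.
Overall CFSE = -42390 + 15330 = -27060 cm⁻¹.

-27060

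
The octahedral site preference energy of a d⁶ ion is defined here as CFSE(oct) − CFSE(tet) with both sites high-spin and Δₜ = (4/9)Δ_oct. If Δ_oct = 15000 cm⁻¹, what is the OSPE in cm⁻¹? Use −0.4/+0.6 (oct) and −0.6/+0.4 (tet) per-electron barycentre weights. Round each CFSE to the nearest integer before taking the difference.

In an octahedral site d⁶ (HS) is t₂g⁴ eg², giving CFSE(oct) = -0.4Δ_oct = -6000 cm⁻¹.
Tetrahedral e³ t₂³ gives -0.6Δₜ = -0.6 × (4/9) × 15000 = -4000 cm⁻¹.
OSPE = CFSE(oct) − CFSE(tet) = -6000 − (-4000) = -2000 cm⁻¹.

-2000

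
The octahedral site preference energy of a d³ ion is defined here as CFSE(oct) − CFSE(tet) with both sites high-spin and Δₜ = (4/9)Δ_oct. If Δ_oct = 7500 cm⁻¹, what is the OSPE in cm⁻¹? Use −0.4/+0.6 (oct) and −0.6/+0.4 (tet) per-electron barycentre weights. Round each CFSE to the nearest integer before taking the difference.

Octahedral (high-spin): t₂g³ eg⁰, CFSE = 3(−0.4) + 0(+0.6) = -1.2Δ_oct = -1.2 × 7500 = -9000 cm⁻¹.
In a tetrahedral site the filling is e² t₂¹: CFSE(tet) = -0.8Δₜ = -0.8 × (4/9)(7500) = -2667 cm⁻¹.
OSPE = CFSE(oct) − CFSE(tet) = -9000 − (-2667) = -6333 cm⁻¹.

-6333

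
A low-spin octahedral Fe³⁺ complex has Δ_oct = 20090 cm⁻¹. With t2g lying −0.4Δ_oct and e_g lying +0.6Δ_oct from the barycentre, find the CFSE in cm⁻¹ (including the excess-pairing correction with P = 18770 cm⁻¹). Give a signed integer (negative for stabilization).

-2640

Group 8 minus oxidation state +3 gives a d⁵ configuration for Fe³⁺.
The d⁵ electrons fill as t2g^5 e_g^0.
Orbital CFSE = 5(-0.4) + 0(0.6) = -2.0Δ_oct = -2.0 × 20090 = -40180 cm⁻¹.
High-spin d⁵ would be t2g^3 e_g^2 with 0 pairs; low-spin has 2, so 2 excess pairs cost +2P = +37540 cm⁻¹.
Overall CFSE = -40180 + 37540 = -2640 cm⁻¹.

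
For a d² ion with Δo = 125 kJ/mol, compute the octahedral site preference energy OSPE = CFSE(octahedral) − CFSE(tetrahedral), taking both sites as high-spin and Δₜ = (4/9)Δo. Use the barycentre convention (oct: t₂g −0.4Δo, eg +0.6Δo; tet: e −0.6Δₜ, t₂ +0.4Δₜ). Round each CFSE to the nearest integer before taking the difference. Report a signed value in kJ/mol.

-33

Octahedral high-spin t₂g² eg⁰: CFSE = -0.8 × 125 = -100 kJ/mol.
Tetrahedral: e² t₂⁰, CFSE = 2(−0.6) + 0(+0.4) = -1.2Δₜ = -1.2 × (4/9) × 125 = -67 kJ/mol.
OSPE = -100 − (-67) = -33 kJ/mol.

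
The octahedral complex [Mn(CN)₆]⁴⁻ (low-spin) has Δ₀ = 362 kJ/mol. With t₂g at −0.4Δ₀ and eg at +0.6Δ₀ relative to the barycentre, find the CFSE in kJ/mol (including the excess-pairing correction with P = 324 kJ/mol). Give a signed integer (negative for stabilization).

-76

Each CN⁻ contributes -1; 6 × (-1) = -6. With overall charge -4, Mn is in the +2 oxidation state.
Mn sits in group 7; removing 2 electrons leaves Mn²⁺ with 7 − 2 = 5 d electrons.
The d⁵ electrons fill as t₂g⁵ eg⁰.
CFSE(orbital) = 5×(-0.4Δ₀) + 0×(0.6Δ₀) = -2.0Δ₀; with Δ₀ = 362 kJ/mol that is -724 kJ/mol.
Relative to high-spin t₂g³ eg² (0 paired), the low-spin configuration has 2 additional pairs, contributing +2 × 324 = +648 kJ/mol.
Overall CFSE = -724 + 648 = -76 kJ/mol.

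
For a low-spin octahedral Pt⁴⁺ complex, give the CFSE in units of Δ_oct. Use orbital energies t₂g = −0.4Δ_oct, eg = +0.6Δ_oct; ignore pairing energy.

Pt is in group 10, so Pt⁴⁺ is d⁶ (10 − 4 = 6).
Configuration: t₂g⁶ eg⁰.
CFSE = 6(-0.4Δ_oct) + 0(0.6Δ_oct) = -2.4Δ_oct + 0.0Δ_oct = -2.4Δ_oct.

-2.4 Δ_oct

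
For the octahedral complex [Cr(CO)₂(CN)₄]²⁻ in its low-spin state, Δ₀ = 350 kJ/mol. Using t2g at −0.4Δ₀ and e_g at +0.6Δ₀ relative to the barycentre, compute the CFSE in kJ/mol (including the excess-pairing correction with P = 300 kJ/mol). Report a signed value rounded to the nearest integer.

-260

Ligand charges: 2×(+0) from CO and 4×(-1) from CN⁻ sum to -4; with overall charge -2, Cr is +2.
Cr²⁺: group 6, so d-count = 6 − 2 = 4.
The d⁴ electrons fill as t2g^4 e_g^0.
CFSE(orbital) = 4×(-0.4Δ₀) + 0×(0.6Δ₀) = -1.6Δ₀; with Δ₀ = 350 kJ/mol that is -560 kJ/mol.
Pairing penalty: 1 pair vs 0 in the high-spin reference → 1 extra × P = 300 kJ/mol.
Overall CFSE = -560 + 300 = -260 kJ/mol.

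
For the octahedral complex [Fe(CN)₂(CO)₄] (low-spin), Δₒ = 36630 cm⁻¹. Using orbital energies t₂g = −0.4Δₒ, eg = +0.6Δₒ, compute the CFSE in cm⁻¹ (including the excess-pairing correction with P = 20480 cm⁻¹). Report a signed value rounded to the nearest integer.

-46952

Ligand charges: 2×(-1) from CN⁻ and 4×(+0) from CO sum to -2; with overall charge +0, Fe is +2.
Fe sits in group 8; removing 2 electrons leaves Fe²⁺ with 8 − 2 = 6 d electrons.
Electron filling gives t₂g⁶ eg⁰.
Orbital CFSE = 6(-0.4) + 0(0.6) = -2.4Δₒ = -2.4 × 36630 = -87912 cm⁻¹.
Pairing penalty: 3 pairs vs 1 in the high-spin reference → 2 extra × P = 40960 cm⁻¹.
Net CFSE = -87912 + 40960 = -46952 cm⁻¹.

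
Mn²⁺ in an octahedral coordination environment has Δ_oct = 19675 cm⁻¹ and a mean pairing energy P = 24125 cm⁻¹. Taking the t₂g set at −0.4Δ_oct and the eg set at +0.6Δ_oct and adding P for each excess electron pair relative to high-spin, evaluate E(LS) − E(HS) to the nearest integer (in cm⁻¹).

8900

Mn²⁺: group 7, so d-count = 7 − 2 = 5.
High-spin: t₂g³ eg², CFSE = 0.0Δ_oct = 0 cm⁻¹.
Low-spin: t₂g⁵ eg⁰, orbital CFSE = -2.0Δ_oct = -39350 cm⁻¹; plus 2 excess pairs × P = +48250 cm⁻¹; total 8900 cm⁻¹.
The difference is 8900 − (0) = 8900 cm⁻¹, so high-spin lies lower.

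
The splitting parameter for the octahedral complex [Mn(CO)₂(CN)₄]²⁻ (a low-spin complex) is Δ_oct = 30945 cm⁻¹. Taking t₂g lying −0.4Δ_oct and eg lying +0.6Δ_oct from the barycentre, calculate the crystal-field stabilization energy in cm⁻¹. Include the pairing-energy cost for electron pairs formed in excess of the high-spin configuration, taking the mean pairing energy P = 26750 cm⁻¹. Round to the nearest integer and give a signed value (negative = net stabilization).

-8390

Ligand charges: 2×(+0) from CO and 4×(-1) from CN⁻ sum to -4; with overall charge -2, Mn is +2.
Mn²⁺: group 7, so d-count = 7 − 2 = 5.
Configuration: t₂g⁵ eg⁰.
CFSE(orbital) = 5×(-0.4Δ_oct) + 0×(0.6Δ_oct) = -2.0Δ_oct; with Δ_oct = 30945 cm⁻¹ that is -61890 cm⁻¹.
Relative to high-spin t₂g³ eg² (0 paired), the low-spin configuration has 2 additional pairs, contributing +2 × 26750 = +53500 cm⁻¹.
Overall CFSE = -61890 + 53500 = -8390 cm⁻¹.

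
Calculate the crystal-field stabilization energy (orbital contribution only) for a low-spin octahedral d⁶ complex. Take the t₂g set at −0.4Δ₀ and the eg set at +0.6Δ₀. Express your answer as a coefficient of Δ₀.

Configuration: t₂g⁶ eg⁰.
CFSE = 6(-0.4Δ₀) + 0(0.6Δ₀) = -2.4Δ₀ + 0.0Δ₀ = -2.4Δ₀.

-2.4 Δ₀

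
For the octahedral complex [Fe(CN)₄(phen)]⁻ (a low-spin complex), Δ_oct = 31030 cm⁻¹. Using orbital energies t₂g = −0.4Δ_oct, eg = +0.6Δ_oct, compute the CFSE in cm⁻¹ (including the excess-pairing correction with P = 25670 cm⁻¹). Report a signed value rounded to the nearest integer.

Ligand charges: 4×(-1) from CN⁻ and 1×(+0) from phen sum to -4; with overall charge -1, Fe is +3.
Group 8 minus oxidation state +3 gives a d⁵ configuration for Fe³⁺.
The d⁵ electrons fill as t₂g⁵ eg⁰.
CFSE(orbital) = 5×(-0.4Δ_oct) + 0×(0.6Δ_oct) = -2.0Δ_oct; with Δ_oct = 31030 cm⁻¹ that is -62060 cm⁻¹.
Pairing penalty: 2 pairs vs 0 in the high-spin reference → 2 extra × P = 51340 cm⁻¹.
Combining: -62060 + 51340 = -10720 cm⁻¹.

-10720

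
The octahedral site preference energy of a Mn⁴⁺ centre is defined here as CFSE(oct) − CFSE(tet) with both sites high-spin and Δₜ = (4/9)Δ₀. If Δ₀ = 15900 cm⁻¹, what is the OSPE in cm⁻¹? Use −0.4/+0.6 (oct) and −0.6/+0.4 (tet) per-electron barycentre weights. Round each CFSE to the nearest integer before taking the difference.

-13427

Mn is in group 7, so Mn⁴⁺ is d³ (7 − 4 = 3).
Octahedral (high-spin): t2g^3 e_g^0, CFSE = 3(−0.4) + 0(+0.6) = -1.2Δ₀ = -1.2 × 15900 = -19080 cm⁻¹.
Tetrahedral e^2 t2^1 gives -0.8Δₜ = -0.8 × (4/9) × 15900 = -5653 cm⁻¹.
OSPE = -19080 − (-5653) = -13427 cm⁻¹.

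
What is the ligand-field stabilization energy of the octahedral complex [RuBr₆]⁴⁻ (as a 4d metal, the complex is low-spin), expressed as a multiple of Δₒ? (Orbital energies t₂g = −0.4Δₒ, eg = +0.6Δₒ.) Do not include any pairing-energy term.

Each Br⁻ contributes -1; 6 × (-1) = -6. With overall charge -4, Ru is in the +2 oxidation state.
Ru²⁺: group 8, so d-count = 8 − 2 = 6.
Configuration: t₂g⁶ eg⁰.
CFSE = 6(-0.4Δₒ) + 0(0.6Δₒ) = -2.4Δₒ + 0.0Δₒ = -2.4Δₒ.

-2.4 Δₒ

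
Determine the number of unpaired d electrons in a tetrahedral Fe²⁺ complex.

4

Fe sits in group 8; removing 2 electrons leaves Fe²⁺ with 8 − 2 = 6 d electrons.
With tetrahedral geometry the complex is necessarily high-spin.
Configuration: e^3 t2^3, giving 4 unpaired electrons.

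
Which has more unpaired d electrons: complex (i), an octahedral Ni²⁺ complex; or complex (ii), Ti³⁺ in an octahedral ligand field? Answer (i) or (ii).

(i): Group 10 minus oxidation state +2 gives a d⁸ configuration for Ni²⁺; t₂g⁶ eg² → 2 unpaired.
(ii): Ti sits in group 4; removing 3 electrons leaves Ti³⁺ with 4 − 3 = 1 d electrons; For octahedral d¹ the high- and low-spin configurations coincide; t2g^1 e_g^0 → 1 unpaired.
So (i) has more unpaired electrons.

(i)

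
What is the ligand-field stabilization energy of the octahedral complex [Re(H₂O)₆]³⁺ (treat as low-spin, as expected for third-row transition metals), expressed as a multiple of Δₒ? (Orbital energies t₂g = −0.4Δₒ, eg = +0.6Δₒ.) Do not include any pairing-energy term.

H₂O is neutral, so the +3 overall charge sits on Re: oxidation state +3.
Group 7 minus oxidation state +3 gives a d⁴ configuration for Re³⁺.
Configuration: t₂g⁴ eg⁰.
CFSE = 4(-0.4Δₒ) + 0(0.6Δₒ) = -1.6Δₒ + 0.0Δₒ = -1.6Δₒ.

-1.6 Δₒ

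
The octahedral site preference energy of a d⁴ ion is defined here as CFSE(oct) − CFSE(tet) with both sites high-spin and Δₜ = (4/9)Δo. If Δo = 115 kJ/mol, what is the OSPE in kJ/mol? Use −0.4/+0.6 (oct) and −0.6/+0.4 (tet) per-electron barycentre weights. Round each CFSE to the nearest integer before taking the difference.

-49

In an octahedral site d⁴ (HS) is t₂g³ eg¹, giving CFSE(oct) = -0.6Δo = -69 kJ/mol.
In a tetrahedral site the filling is e² t₂²: CFSE(tet) = -0.4Δₜ = -0.4 × (4/9)(115) = -20 kJ/mol.
OSPE = -69 − (-20) = -49 kJ/mol.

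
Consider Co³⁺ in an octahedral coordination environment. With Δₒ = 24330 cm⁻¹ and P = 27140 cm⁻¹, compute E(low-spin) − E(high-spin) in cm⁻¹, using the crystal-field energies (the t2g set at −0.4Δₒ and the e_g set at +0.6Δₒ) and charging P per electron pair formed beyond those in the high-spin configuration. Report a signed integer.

Co is in group 9, so Co³⁺ is d⁶ (9 − 3 = 6).
High-spin d⁶ fills as t2g^4 e_g^2 with CFSE 4(−0.4) + 2(+0.6) = -0.4Δₒ = -9732 cm⁻¹.
For low-spin the configuration is t2g^6 e_g^0: orbital energy -2.4 × 24330 = -58392 cm⁻¹, and 2 additional pairs relative to high-spin add 54280 cm⁻¹, giving -4112 cm⁻¹.
E(LS) − E(HS) = -4112 − (-9732) = 5620 cm⁻¹.

5620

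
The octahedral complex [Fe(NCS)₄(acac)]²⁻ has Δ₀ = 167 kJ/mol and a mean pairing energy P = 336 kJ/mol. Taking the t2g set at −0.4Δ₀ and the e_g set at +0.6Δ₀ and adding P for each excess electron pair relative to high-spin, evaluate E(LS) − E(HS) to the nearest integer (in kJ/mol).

338

Ligand charges: 4×(-1) from NCS⁻ and 1×(-1) from acac⁻ sum to -5; with overall charge -2, Fe is +3.
Fe³⁺: group 8, so d-count = 8 − 3 = 5.
High-spin: t2g^3 e_g^2, CFSE = 0.0Δ₀ = 0 kJ/mol.
Low-spin t2g^5 e_g^0 gives -2.0Δ₀ = -334 kJ/mol, but forming 2 extra pairs costs 2P = 672 kJ/mol, so E(LS) = -334 + 672 = 338 kJ/mol.
E(LS) − E(HS) = 338 − (0) = 338 kJ/mol.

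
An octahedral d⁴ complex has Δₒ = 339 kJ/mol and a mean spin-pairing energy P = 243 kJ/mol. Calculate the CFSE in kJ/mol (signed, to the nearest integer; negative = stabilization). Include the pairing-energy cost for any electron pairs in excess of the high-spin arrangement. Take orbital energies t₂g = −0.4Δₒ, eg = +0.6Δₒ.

-299

With Δₒ > P the complex is low-spin.
Configuration: t₂g⁴ eg⁰.
Orbital CFSE = -1.6Δₒ = -1.6 × 339 = -542 kJ/mol.
Excess pairs vs high-spin: 1 − 0 = 1; pairing cost = +243 kJ/mol.
Net CFSE = -542 + 243 = -299 kJ/mol.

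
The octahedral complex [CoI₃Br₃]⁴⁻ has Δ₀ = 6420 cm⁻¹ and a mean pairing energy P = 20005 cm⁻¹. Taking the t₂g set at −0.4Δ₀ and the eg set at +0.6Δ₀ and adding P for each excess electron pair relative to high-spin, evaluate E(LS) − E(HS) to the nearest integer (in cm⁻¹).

13585

Ligand charges: 3×(-1) from I⁻ and 3×(-1) from Br⁻ sum to -6; with overall charge -4, Co is +2.
Group 9 minus oxidation state +2 gives a d⁷ configuration for Co²⁺.
High-spin d⁷ fills as t₂g⁵ eg² with CFSE 5(−0.4) + 2(+0.6) = -0.8Δ₀ = -5136 cm⁻¹.
Low-spin: t₂g⁶ eg¹, orbital CFSE = -1.8Δ₀ = -11556 cm⁻¹; plus 1 excess pair × P = +20005 cm⁻¹; total 8449 cm⁻¹.
The difference is 8449 − (-5136) = 13585 cm⁻¹, so high-spin lies lower.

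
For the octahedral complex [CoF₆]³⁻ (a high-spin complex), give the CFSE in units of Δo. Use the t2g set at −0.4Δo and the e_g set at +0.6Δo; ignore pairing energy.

-0.4 Δo

Each F⁻ contributes -1; 6 × (-1) = -6. With overall charge -3, Co is in the +3 oxidation state.
Co³⁺: group 9, so d-count = 9 − 3 = 6.
Configuration: t2g^4 e_g^2.
CFSE = 4(-0.4Δo) + 2(0.6Δo) = -1.6Δo + 1.2Δo = -0.4Δo.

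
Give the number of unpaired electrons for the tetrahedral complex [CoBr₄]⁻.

4

Each Br⁻ contributes -1; 4 × (-1) = -4. With overall charge -1, Co is in the +3 oxidation state.
Group 9 minus oxidation state +3 gives a d⁶ configuration for Co³⁺.
With tetrahedral geometry the complex is necessarily high-spin.
Configuration: e³ t₂³, giving 4 unpaired electrons.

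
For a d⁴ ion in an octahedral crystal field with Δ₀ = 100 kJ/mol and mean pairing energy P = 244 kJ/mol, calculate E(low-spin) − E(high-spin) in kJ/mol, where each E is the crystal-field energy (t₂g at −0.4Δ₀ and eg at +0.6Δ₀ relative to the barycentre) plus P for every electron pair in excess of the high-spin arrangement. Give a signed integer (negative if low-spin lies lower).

144

High-spin d⁴ fills as t₂g³ eg¹ with CFSE 3(−0.4) + 1(+0.6) = -0.6Δ₀ = -60 kJ/mol.
For low-spin the configuration is t₂g⁴ eg⁰: orbital energy -1.6 × 100 = -160 kJ/mol, and 1 additional pair relative to high-spin adds 244 kJ/mol, giving 84 kJ/mol.
E(LS) − E(HS) = 84 − (-60) = 144 kJ/mol.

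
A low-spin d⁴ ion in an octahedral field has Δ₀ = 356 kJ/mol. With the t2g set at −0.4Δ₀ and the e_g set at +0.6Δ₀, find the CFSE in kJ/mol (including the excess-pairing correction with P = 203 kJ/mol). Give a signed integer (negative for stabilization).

-367

Electron filling gives t2g^4 e_g^0.
The orbital stabilization is -1.6Δ₀ = -1.6 × 356 = -570 kJ/mol.
High-spin d⁴ would be t2g^3 e_g^1 with 0 pairs; low-spin has 1, so 1 excess pair costs +1P = +203 kJ/mol.
Net CFSE = -570 + 203 = -367 kJ/mol.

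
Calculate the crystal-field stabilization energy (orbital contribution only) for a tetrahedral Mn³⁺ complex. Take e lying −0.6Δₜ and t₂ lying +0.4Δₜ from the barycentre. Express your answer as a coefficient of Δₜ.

-0.4 Δₜ

Mn is in group 7, so Mn³⁺ is d⁴ (7 − 3 = 4).
Tetrahedral fields are weak (Δₜ ≈ 4/9 Δₒ), so electrons fill high-spin.
Configuration: e² t₂².
CFSE = 2(-0.6Δₜ) + 2(0.4Δₜ) = -1.2Δₜ + 0.8Δₜ = -0.4Δₜ.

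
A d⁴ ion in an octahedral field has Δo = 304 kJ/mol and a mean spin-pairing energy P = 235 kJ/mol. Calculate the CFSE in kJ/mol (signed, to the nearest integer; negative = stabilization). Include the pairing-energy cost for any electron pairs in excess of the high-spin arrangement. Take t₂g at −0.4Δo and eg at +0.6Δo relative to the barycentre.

-251

With Δo > P the complex is low-spin.
That gives t₂g⁴ eg⁰.
Orbital CFSE = -1.6Δo = -1.6 × 304 = -486 kJ/mol.
Excess pairs vs high-spin: 1 − 0 = 1; pairing cost = +235 kJ/mol.
Net CFSE = -486 + 235 = -251 kJ/mol.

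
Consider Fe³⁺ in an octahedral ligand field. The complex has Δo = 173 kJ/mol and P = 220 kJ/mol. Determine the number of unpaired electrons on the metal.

Fe sits in group 8; removing 3 electrons leaves Fe³⁺ with 8 − 3 = 5 d electrons.
Since Δo = 173 kJ/mol < P = 220 kJ/mol, the complex adopts the high-spin configuration.
That gives t2g^3 e_g^2.
Unpaired electrons: 5.

5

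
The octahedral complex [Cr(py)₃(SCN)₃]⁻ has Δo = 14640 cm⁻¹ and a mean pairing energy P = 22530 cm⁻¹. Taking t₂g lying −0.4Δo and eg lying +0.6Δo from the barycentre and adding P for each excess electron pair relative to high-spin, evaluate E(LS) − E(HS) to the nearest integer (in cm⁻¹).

Ligand charges: 3×(+0) from py and 3×(-1) from SCN⁻ sum to -3; with overall charge -1, Cr is +2.
Group 6 minus oxidation state +2 gives a d⁴ configuration for Cr²⁺.
High-spin: t₂g³ eg¹, CFSE = -0.6Δo = -8784 cm⁻¹.
Low-spin t₂g⁴ eg⁰ gives -1.6Δo = -23424 cm⁻¹, but forming 1 extra pair costs 1P = 22530 cm⁻¹, so E(LS) = -23424 + 22530 = -894 cm⁻¹.
Thus E(LS) − E(HS) = 7890 cm⁻¹.

7890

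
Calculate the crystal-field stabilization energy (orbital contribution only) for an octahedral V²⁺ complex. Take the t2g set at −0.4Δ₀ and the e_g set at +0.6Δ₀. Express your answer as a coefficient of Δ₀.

-1.2 Δ₀

V is in group 5, so V²⁺ is d³ (5 − 2 = 3).
Configuration: t2g^3 e_g^0.
CFSE = 3(-0.4Δ₀) + 0(0.6Δ₀) = -1.2Δ₀ + 0.0Δ₀ = -1.2Δ₀.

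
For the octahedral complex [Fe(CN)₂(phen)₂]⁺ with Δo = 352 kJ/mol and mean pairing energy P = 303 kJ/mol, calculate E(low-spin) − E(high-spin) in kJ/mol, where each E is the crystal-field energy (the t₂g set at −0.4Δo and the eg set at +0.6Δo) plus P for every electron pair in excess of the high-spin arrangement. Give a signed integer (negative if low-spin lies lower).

-98

Ligand charges: 2×(-1) from CN⁻ and 2×(+0) from phen sum to -2; with overall charge +1, Fe is +3.
Fe³⁺: group 8, so d-count = 8 − 3 = 5.
In the high-spin limit (t₂g³ eg²) the orbital term is 0.0Δo = 0 kJ/mol, with no excess pairing.
For low-spin the configuration is t₂g⁵ eg⁰: orbital energy -2.0 × 352 = -704 kJ/mol, and 2 additional pairs relative to high-spin add 606 kJ/mol, giving -98 kJ/mol.
E(LS) − E(HS) = -98 − (0) = -98 kJ/mol.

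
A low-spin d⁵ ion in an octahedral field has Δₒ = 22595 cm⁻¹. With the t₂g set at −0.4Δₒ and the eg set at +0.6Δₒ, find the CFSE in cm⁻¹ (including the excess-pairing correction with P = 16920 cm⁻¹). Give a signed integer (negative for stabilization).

-11350

Configuration: t₂g⁵ eg⁰.
CFSE(orbital) = 5×(-0.4Δₒ) + 0×(0.6Δₒ) = -2.0Δₒ; with Δₒ = 22595 cm⁻¹ that is -45190 cm⁻¹.
Relative to high-spin t₂g³ eg² (0 paired), the low-spin configuration has 2 additional pairs, contributing +2 × 16920 = +33840 cm⁻¹.
Net CFSE = -45190 + 33840 = -11350 cm⁻¹.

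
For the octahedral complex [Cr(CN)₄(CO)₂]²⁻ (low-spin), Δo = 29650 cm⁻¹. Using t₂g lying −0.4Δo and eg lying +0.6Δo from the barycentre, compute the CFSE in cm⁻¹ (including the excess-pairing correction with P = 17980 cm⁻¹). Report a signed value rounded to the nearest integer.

Ligand charges: 4×(-1) from CN⁻ and 2×(+0) from CO sum to -4; with overall charge -2, Cr is +2.
Group 6 minus oxidation state +2 gives a d⁴ configuration for Cr²⁺.
Electron filling gives t₂g⁴ eg⁰.
Orbital CFSE = 4(-0.4) + 0(0.6) = -1.6Δo = -1.6 × 29650 = -47440 cm⁻¹.
Pairing penalty: 1 pair vs 0 in the high-spin reference → 1 extra × P = 17980 cm⁻¹.
Net CFSE = -47440 + 17980 = -29460 cm⁻¹.

-29460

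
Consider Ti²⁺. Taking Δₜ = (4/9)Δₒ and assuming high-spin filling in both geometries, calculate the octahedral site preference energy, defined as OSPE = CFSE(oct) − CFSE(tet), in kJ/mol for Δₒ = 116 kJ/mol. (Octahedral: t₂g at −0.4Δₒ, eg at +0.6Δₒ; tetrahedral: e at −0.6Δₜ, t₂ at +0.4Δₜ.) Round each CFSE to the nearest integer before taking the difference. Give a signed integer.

Ti²⁺: group 4, so d-count = 4 − 2 = 2.
In an octahedral site d² (HS) is t2g^2 e_g^0, giving CFSE(oct) = -0.8Δₒ = -93 kJ/mol.
Tetrahedral e^2 t2^0 gives -1.2Δₜ = -1.2 × (4/9) × 116 = -62 kJ/mol.
OSPE = -93 − (-62) = -31 kJ/mol.

-31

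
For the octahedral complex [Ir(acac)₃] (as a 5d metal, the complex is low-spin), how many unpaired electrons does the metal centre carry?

0

Each acac⁻ contributes -1; 3 × (-1) = -3. With overall charge +0, Ir is in the +3 oxidation state.
Ir sits in group 9; removing 3 electrons leaves Ir³⁺ with 9 − 3 = 6 d electrons.
Configuration: t₂g⁶ eg⁰, giving 0 unpaired electrons.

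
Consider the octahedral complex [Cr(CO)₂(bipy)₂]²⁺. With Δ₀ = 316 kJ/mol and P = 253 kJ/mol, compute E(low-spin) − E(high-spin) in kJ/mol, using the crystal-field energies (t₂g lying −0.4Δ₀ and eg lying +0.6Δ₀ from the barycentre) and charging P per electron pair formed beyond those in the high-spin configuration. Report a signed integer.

Ligand charges: 2×(+0) from CO and 2×(+0) from bipy sum to +0; with overall charge +2, Cr is +2.
Group 6 minus oxidation state +2 gives a d⁴ configuration for Cr²⁺.
In the high-spin limit (t₂g³ eg¹) the orbital term is -0.6Δ₀ = -190 kJ/mol, with no excess pairing.
Low-spin t₂g⁴ eg⁰ gives -1.6Δ₀ = -506 kJ/mol, but forming 1 extra pair costs 1P = 253 kJ/mol, so E(LS) = -506 + 253 = -253 kJ/mol.
The difference is -253 − (-190) = -63 kJ/mol, so low-spin lies lower.

-63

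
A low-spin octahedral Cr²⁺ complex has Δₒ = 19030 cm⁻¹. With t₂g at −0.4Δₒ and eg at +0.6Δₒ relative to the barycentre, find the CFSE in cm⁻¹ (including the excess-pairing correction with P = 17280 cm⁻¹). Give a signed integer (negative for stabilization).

Cr²⁺: group 6, so d-count = 6 − 2 = 4.
The d⁴ electrons fill as t₂g⁴ eg⁰.
CFSE(orbital) = 4×(-0.4Δₒ) + 0×(0.6Δₒ) = -1.6Δₒ; with Δₒ = 19030 cm⁻¹ that is -30448 cm⁻¹.
High-spin d⁴ would be t₂g³ eg¹ with 0 pairs; low-spin has 1, so 1 excess pair costs +1P = +17280 cm⁻¹.
Net CFSE = -30448 + 17280 = -13168 cm⁻¹.

-13168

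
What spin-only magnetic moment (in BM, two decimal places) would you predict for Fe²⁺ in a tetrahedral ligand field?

Fe sits in group 8; removing 2 electrons leaves Fe²⁺ with 8 − 2 = 6 d electrons.
With tetrahedral geometry the complex is necessarily high-spin.
Configuration: e³ t₂³ → 4 unpaired electrons.
μ(spin-only) = √[4(4+2)] = √24 ≈ 4.90 BM.

4.90 BM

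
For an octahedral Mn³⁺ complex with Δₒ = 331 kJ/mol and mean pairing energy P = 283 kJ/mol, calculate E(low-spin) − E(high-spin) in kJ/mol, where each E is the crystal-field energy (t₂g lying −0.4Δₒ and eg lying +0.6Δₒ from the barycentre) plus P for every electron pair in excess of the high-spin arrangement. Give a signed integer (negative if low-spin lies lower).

-48

Mn is in group 7, so Mn³⁺ is d⁴ (7 − 3 = 4).
High-spin d⁴ fills as t₂g³ eg¹ with CFSE 3(−0.4) + 1(+0.6) = -0.6Δₒ = -199 kJ/mol.
For low-spin the configuration is t₂g⁴ eg⁰: orbital energy -1.6 × 331 = -530 kJ/mol, and 1 additional pair relative to high-spin adds 283 kJ/mol, giving -247 kJ/mol.
The difference is -247 − (-199) = -48 kJ/mol, so low-spin lies lower.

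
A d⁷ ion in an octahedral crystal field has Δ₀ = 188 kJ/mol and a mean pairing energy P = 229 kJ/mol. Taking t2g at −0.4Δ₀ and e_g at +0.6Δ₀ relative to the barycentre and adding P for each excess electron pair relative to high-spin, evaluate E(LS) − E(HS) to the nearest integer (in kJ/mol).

41

In the high-spin limit (t2g^5 e_g^2) the orbital term is -0.8Δ₀ = -150 kJ/mol, with no excess pairing.
For low-spin the configuration is t2g^6 e_g^1: orbital energy -1.8 × 188 = -338 kJ/mol, and 1 additional pair relative to high-spin adds 229 kJ/mol, giving -109 kJ/mol.
The difference is -109 − (-150) = 41 kJ/mol, so high-spin lies lower.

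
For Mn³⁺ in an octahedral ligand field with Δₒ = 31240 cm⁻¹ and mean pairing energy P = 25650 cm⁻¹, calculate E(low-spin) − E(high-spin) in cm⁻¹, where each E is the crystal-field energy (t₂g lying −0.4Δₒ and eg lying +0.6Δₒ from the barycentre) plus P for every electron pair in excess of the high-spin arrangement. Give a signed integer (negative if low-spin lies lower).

Group 7 minus oxidation state +3 gives a d⁴ configuration for Mn³⁺.
High-spin d⁴ fills as t₂g³ eg¹ with CFSE 3(−0.4) + 1(+0.6) = -0.6Δₒ = -18744 cm⁻¹.
Low-spin t₂g⁴ eg⁰ gives -1.6Δₒ = -49984 cm⁻¹, but forming 1 extra pair costs 1P = 25650 cm⁻¹, so E(LS) = -49984 + 25650 = -24334 cm⁻¹.
The difference is -24334 − (-18744) = -5590 cm⁻¹, so low-spin lies lower.

-5590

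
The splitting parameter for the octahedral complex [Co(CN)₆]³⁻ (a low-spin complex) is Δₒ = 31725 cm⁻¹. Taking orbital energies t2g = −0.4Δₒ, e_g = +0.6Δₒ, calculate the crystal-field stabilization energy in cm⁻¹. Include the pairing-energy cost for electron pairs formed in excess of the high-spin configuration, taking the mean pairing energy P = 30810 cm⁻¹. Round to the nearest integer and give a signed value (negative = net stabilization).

-14520

Each CN⁻ contributes -1; 6 × (-1) = -6. With overall charge -3, Co is in the +3 oxidation state.
Co³⁺: group 9, so d-count = 9 − 3 = 6.
The d⁶ electrons fill as t2g^6 e_g^0.
Orbital CFSE = 6(-0.4) + 0(0.6) = -2.4Δₒ = -2.4 × 31725 = -76140 cm⁻¹.
High-spin d⁶ would be t2g^4 e_g^2 with 1 pair; low-spin has 3, so 2 excess pairs cost +2P = +61620 cm⁻¹.
Overall CFSE = -76140 + 61620 = -14520 cm⁻¹.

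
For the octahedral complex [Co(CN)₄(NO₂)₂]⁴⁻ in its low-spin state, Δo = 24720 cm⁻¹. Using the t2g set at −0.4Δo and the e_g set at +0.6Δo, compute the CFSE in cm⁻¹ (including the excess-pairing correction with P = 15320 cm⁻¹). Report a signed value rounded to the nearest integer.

-29176

Ligand charges: 4×(-1) from CN⁻ and 2×(-1) from NO₂⁻ sum to -6; with overall charge -4, Co is +2.
Co is in group 9, so Co²⁺ is d⁷ (9 − 2 = 7).
The d⁷ electrons fill as t2g^6 e_g^1.
The orbital stabilization is -1.8Δo = -1.8 × 24720 = -44496 cm⁻¹.
Pairing penalty: 3 pairs vs 2 in the high-spin reference → 1 extra × P = 15320 cm⁻¹.
Combining: -44496 + 15320 = -29176 cm⁻¹.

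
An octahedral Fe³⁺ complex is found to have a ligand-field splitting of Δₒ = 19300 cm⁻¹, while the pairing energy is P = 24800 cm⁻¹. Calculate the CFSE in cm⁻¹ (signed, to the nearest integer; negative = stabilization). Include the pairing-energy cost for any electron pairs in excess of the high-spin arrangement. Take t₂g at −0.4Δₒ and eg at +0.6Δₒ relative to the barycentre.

0

Fe³⁺: group 8, so d-count = 8 − 3 = 5.
With Δₒ < P the complex is high-spin.
Filling d⁵ accordingly: t₂g³ eg².
Orbital CFSE = 0.0Δₒ = 0.0 × 19300 = 0 cm⁻¹.
High-spin has no excess pairs, so no pairing correction applies.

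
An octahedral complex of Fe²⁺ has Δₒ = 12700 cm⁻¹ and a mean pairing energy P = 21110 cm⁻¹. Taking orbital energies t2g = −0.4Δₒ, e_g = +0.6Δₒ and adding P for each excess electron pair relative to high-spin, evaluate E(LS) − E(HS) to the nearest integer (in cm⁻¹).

Fe²⁺: group 8, so d-count = 8 − 2 = 6.
High-spin d⁶ fills as t2g^4 e_g^2 with CFSE 4(−0.4) + 2(+0.6) = -0.4Δₒ = -5080 cm⁻¹.
Low-spin t2g^6 e_g^0 gives -2.4Δₒ = -30480 cm⁻¹, but forming 2 extra pairs costs 2P = 42220 cm⁻¹, so E(LS) = -30480 + 42220 = 11740 cm⁻¹.
The difference is 11740 − (-5080) = 16820 cm⁻¹, so high-spin lies lower.

16820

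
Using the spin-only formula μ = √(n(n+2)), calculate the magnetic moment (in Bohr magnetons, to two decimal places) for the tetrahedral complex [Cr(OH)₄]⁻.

3.87 Bohr magnetons

Each OH⁻ contributes -1; 4 × (-1) = -4. With overall charge -1, Cr is in the +3 oxidation state.
Cr³⁺: group 6, so d-count = 6 − 3 = 3.
Tetrahedral fields are weak (Δₜ ≈ 4/9 Δₒ), so electrons fill high-spin.
Configuration: e^2 t2^1 → 3 unpaired electrons.
μ(spin-only) = √[3(3+2)] = √15 ≈ 3.87 Bohr magnetons.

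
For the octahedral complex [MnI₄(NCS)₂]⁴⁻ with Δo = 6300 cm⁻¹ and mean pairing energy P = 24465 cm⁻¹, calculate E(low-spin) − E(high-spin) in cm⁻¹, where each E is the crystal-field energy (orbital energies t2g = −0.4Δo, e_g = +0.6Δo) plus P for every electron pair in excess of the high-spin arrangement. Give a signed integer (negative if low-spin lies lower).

Ligand charges: 4×(-1) from I⁻ and 2×(-1) from NCS⁻ sum to -6; with overall charge -4, Mn is +2.
Mn is in group 7, so Mn²⁺ is d⁵ (7 − 2 = 5).
High-spin d⁵ fills as t2g^3 e_g^2 with CFSE 3(−0.4) + 2(+0.6) = 0.0Δo = 0 cm⁻¹.
For low-spin the configuration is t2g^5 e_g^0: orbital energy -2.0 × 6300 = -12600 cm⁻¹, and 2 additional pairs relative to high-spin add 48930 cm⁻¹, giving 36330 cm⁻¹.
Thus E(LS) − E(HS) = 36330 cm⁻¹.

36330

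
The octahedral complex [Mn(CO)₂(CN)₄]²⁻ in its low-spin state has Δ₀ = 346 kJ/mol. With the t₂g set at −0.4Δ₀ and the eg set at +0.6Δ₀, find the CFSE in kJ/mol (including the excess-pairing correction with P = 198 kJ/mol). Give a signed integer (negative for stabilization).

Ligand charges: 2×(+0) from CO and 4×(-1) from CN⁻ sum to -4; with overall charge -2, Mn is +2.
Mn sits in group 7; removing 2 electrons leaves Mn²⁺ with 7 − 2 = 5 d electrons.
Configuration: t₂g⁵ eg⁰.
CFSE(orbital) = 5×(-0.4Δ₀) + 0×(0.6Δ₀) = -2.0Δ₀; with Δ₀ = 346 kJ/mol that is -692 kJ/mol.
Relative to high-spin t₂g³ eg² (0 paired), the low-spin configuration has 2 additional pairs, contributing +2 × 198 = +396 kJ/mol.
Net CFSE = -692 + 396 = -296 kJ/mol.

-296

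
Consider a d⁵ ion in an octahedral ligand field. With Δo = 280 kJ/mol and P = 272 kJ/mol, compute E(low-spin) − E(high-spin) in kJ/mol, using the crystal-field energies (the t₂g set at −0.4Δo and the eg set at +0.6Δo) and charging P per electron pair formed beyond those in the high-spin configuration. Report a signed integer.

-16

In the high-spin limit (t₂g³ eg²) the orbital term is 0.0Δo = 0 kJ/mol, with no excess pairing.
Low-spin: t₂g⁵ eg⁰, orbital CFSE = -2.0Δo = -560 kJ/mol; plus 2 excess pairs × P = +544 kJ/mol; total -16 kJ/mol.
Thus E(LS) − E(HS) = -16 kJ/mol.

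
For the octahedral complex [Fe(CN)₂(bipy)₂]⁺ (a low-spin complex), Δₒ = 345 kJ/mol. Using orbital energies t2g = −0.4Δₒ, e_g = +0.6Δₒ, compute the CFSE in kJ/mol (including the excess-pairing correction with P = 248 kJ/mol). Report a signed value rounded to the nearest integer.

Ligand charges: 2×(-1) from CN⁻ and 2×(+0) from bipy sum to -2; with overall charge +1, Fe is +3.
Group 8 minus oxidation state +3 gives a d⁵ configuration for Fe³⁺.
Configuration: t2g^5 e_g^0.
CFSE(orbital) = 5×(-0.4Δₒ) + 0×(0.6Δₒ) = -2.0Δₒ; with Δₒ = 345 kJ/mol that is -690 kJ/mol.
Pairing penalty: 2 pairs vs 0 in the high-spin reference → 2 extra × P = 496 kJ/mol.
Combining: -690 + 496 = -194 kJ/mol.

-194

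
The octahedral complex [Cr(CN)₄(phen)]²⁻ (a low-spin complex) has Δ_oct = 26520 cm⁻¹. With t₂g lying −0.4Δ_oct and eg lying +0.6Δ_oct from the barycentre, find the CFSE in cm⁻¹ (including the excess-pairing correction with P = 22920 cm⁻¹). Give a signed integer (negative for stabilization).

-19512

Ligand charges: 4×(-1) from CN⁻ and 1×(+0) from phen sum to -4; with overall charge -2, Cr is +2.
Cr is in group 6, so Cr²⁺ is d⁴ (6 − 2 = 4).
Configuration: t₂g⁴ eg⁰.
CFSE(orbital) = 4×(-0.4Δ_oct) + 0×(0.6Δ_oct) = -1.6Δ_oct; with Δ_oct = 26520 cm⁻¹ that is -42432 cm⁻¹.
High-spin d⁴ would be t₂g³ eg¹ with 0 pairs; low-spin has 1, so 1 excess pair costs +1P = +22920 cm⁻¹.
Overall CFSE = -42432 + 22920 = -19512 cm⁻¹.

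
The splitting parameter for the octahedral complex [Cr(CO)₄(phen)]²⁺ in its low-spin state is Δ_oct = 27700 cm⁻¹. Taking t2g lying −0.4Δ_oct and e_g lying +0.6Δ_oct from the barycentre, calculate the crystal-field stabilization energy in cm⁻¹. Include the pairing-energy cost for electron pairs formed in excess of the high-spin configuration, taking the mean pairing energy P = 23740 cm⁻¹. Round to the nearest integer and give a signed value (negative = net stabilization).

Ligand charges: 4×(+0) from CO and 1×(+0) from phen sum to +0; with overall charge +2, Cr is +2.
Cr sits in group 6; removing 2 electrons leaves Cr²⁺ with 6 − 2 = 4 d electrons.
Configuration: t2g^4 e_g^0.
Orbital CFSE = 4(-0.4) + 0(0.6) = -1.6Δ_oct = -1.6 × 27700 = -44320 cm⁻¹.
Relative to high-spin t2g^3 e_g^1 (0 paired), the low-spin configuration has 1 additional pair, contributing +1 × 23740 = +23740 cm⁻¹.
Overall CFSE = -44320 + 23740 = -20580 cm⁻¹.

-20580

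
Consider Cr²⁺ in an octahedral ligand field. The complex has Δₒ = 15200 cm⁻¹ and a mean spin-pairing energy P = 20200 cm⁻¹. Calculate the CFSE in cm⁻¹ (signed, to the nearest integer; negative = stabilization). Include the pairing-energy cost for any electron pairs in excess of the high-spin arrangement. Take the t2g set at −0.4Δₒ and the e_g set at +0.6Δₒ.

-9120

Cr is in group 6, so Cr²⁺ is d⁴ (6 − 2 = 4).
Δₒ < P, so pairing is avoided: the ground state is high-spin.
That gives t2g^3 e_g^1.
Orbital CFSE = -0.6Δₒ = -0.6 × 15200 = -9120 cm⁻¹.
High-spin has no excess pairs, so no pairing correction applies.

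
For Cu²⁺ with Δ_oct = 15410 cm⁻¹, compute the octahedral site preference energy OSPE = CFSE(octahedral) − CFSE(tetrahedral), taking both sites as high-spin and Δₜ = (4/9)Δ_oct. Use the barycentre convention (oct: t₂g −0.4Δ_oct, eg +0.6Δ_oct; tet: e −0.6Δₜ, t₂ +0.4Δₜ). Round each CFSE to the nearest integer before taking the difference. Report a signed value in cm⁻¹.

-6506

Group 11 minus oxidation state +2 gives a d⁹ configuration for Cu²⁺.
Octahedral (high-spin): t₂g⁶ eg³, CFSE = 6(−0.4) + 3(+0.6) = -0.6Δ_oct = -0.6 × 15410 = -9246 cm⁻¹.
In a tetrahedral site the filling is e⁴ t₂⁵: CFSE(tet) = -0.4Δₜ = -0.4 × (4/9)(15410) = -2740 cm⁻¹.
OSPE = CFSE(oct) − CFSE(tet) = -9246 − (-2740) = -6506 cm⁻¹.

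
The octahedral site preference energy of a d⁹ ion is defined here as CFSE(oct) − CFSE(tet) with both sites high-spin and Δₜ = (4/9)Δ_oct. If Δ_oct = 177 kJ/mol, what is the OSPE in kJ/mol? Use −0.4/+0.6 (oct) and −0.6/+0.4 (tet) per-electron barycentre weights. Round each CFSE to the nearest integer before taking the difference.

-75

Octahedral high-spin t₂g⁶ eg³: CFSE = -0.6 × 177 = -106 kJ/mol.
Tetrahedral: e⁴ t₂⁵, CFSE = 4(−0.6) + 5(+0.4) = -0.4Δₜ = -0.4 × (4/9) × 177 = -31 kJ/mol.
Subtracting, OSPE = -106 − (-31) = -75 kJ/mol.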